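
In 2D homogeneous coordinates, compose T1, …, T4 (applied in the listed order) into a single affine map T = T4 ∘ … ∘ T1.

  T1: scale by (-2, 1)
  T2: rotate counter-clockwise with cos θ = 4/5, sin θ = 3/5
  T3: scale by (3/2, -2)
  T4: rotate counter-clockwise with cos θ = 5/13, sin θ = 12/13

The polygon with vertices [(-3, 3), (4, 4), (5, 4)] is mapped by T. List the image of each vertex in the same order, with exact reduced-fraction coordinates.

image vertices: (333/26, -6/13), (-522/65, -712/65), (-726/65, -796/65)

T1 scale by (-2, 1): (-3, 3) → (6, 3); (4, 4) → (-8, 4); (5, 4) → (-10, 4)
T2 rotate counter-clockwise with cos θ = 4/5, sin θ = 3/5: (6, 3) → (3, 6); (-8, 4) → (-44/5, -8/5); (-10, 4) → (-52/5, -14/5)
T3 scale by (3/2, -2): (3, 6) → (9/2, -12); (-44/5, -8/5) → (-66/5, 16/5); (-52/5, -14/5) → (-78/5, 28/5)
T4 rotate counter-clockwise with cos θ = 5/13, sin θ = 12/13: (9/2, -12) → (333/26, -6/13); (-66/5, 16/5) → (-522/65, -712/65); (-78/5, 28/5) → (-726/65, -796/65)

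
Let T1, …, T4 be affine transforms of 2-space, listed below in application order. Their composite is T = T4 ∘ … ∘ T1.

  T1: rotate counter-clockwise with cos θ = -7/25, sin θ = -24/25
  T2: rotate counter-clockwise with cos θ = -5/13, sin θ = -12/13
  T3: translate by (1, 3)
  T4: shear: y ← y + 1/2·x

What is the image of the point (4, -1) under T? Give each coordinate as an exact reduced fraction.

T1 rotate counter-clockwise with cos θ = -7/25, sin θ = -24/25: (4, -1) → (-52/25, -89/25)
T2 rotate counter-clockwise with cos θ = -5/13, sin θ = -12/13: (-52/25, -89/25) → (-808/325, 1069/325)
T3 translate by (1, 3): (-808/325, 1069/325) → (-483/325, 2044/325)
T4 shear: y ← y + 1/2·x: (-483/325, 2044/325) → (-483/325, 721/130)

T(p) = (-483/325, 721/130)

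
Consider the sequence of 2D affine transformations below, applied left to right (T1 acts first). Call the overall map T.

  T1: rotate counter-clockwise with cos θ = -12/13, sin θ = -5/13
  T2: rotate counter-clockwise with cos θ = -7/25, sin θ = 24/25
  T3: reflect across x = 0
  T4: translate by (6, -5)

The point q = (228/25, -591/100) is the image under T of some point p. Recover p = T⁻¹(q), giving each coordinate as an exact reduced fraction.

T1 = [-12/13 5/13 0; -5/13 -12/13 0; 0 0 1]
T2·T1 = [204/325 253/325 0; -253/325 204/325 0; 0 0 1]
T3·…·T1 = [-204/325 -253/325 0; -253/325 204/325 0; 0 0 1]
T4·…·T1 = [-204/325 -253/325 6; -253/325 204/325 -5; 0 0 1]
det M = -1; M⁻¹ = [-204/325 -253/325 -41/325; -253/325 204/325 2538/325; 0 0 1]
M⁻¹ · (228/25, -591/100)ᵀ = (-5/4, -3)ᵀ

p = (-5/4, -3)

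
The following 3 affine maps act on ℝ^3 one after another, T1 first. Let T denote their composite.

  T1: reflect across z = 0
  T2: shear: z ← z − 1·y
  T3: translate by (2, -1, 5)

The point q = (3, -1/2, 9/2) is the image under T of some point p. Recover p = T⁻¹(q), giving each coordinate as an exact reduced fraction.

p = (1, 1/2, 0)

T1 = [1 0 0 0; 0 1 0 0; 0 0 -1 0; 0 0 0 1]
T2·T1 = [1 0 0 0; 0 1 0 0; 0 -1 -1 0; 0 0 0 1]
T3·…·T1 = [1 0 0 2; 0 1 0 -1; 0 -1 -1 5; 0 0 0 1]
det M = -1; M⁻¹ = [1 0 0 -2; 0 1 0 1; 0 -1 -1 4; 0 0 0 1]
M⁻¹ · (3, -1/2, 9/2)ᵀ = (1, 1/2, 0)ᵀ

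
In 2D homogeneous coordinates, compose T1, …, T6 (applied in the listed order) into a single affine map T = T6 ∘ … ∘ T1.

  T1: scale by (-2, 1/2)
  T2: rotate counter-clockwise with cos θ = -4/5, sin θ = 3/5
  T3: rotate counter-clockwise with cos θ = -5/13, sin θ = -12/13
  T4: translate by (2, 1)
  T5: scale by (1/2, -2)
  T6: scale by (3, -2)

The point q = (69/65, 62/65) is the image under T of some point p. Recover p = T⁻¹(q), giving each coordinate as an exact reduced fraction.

T1 = [-2 0 0; 0 1/2 0; 0 0 1]
T2·T1 = [8/5 -3/10 0; -6/5 -2/5 0; 0 0 1]
T3·…·T1 = [-112/65 -33/130 0; -66/65 28/65 0; 0 0 1]
T4·…·T1 = [-112/65 -33/130 2; -66/65 28/65 1; 0 0 1]
T5·…·T1 = [-56/65 -33/260 1; 132/65 -56/65 -2; 0 0 1]
T6·…·T1 = [-168/65 -99/260 3; -264/65 112/65 4; 0 0 1]
det M = -6; M⁻¹ = [-56/195 -33/520 29/26; -44/65 28/65 4/13; 0 0 1]
M⁻¹ · (69/65, 62/65)ᵀ = (3/4, 0)ᵀ

p = (3/4, 0)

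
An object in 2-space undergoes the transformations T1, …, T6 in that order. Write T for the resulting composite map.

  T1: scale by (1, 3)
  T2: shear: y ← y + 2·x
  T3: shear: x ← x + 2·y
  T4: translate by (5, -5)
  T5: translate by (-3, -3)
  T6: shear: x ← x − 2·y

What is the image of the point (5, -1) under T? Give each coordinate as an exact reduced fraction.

T1 scale by (1, 3): (5, -1) → (5, -3)
T2 shear: y ← y + 2·x: (5, -3) → (5, 7)
T3 shear: x ← x + 2·y: (5, 7) → (19, 7)
T4 translate by (5, -5): (19, 7) → (24, 2)
T5 translate by (-3, -3): (24, 2) → (21, -1)
T6 shear: x ← x − 2·y: (21, -1) → (23, -1)

T(p) = (23, -1)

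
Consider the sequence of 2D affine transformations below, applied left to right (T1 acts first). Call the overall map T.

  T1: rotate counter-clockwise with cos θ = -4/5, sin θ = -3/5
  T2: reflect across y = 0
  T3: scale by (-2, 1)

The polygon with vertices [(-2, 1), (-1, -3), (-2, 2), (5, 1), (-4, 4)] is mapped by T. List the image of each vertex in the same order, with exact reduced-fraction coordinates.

T1 rotate counter-clockwise with cos θ = -4/5, sin θ = -3/5: (-2, 1) → (11/5, 2/5); (-1, -3) → (-1, 3); (-2, 2) → (14/5, -2/5); (5, 1) → (-17/5, -19/5); (-4, 4) → (28/5, -4/5)
T2 reflect across y = 0: (11/5, 2/5) → (11/5, -2/5); (-1, 3) → (-1, -3); (14/5, -2/5) → (14/5, 2/5); (-17/5, -19/5) → (-17/5, 19/5); (28/5, -4/5) → (28/5, 4/5)
T3 scale by (-2, 1): (11/5, -2/5) → (-22/5, -2/5); (-1, -3) → (2, -3); (14/5, 2/5) → (-28/5, 2/5); (-17/5, 19/5) → (34/5, 19/5); (28/5, 4/5) → (-56/5, 4/5)

image vertices: (-22/5, -2/5), (2, -3), (-28/5, 2/5), (34/5, 19/5), (-56/5, 4/5)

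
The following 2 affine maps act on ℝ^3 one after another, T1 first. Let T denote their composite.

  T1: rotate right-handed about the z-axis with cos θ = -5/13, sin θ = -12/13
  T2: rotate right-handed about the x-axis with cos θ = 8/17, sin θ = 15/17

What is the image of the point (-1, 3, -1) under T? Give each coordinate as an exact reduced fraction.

T1 rotate right-handed about the z-axis with cos θ = -5/13, sin θ = -12/13: (-1, 3, -1) → (41/13, -3/13, -1)
T2 rotate right-handed about the x-axis with cos θ = 8/17, sin θ = 15/17: (41/13, -3/13, -1) → (41/13, 171/221, -149/221)

T(p) = (41/13, 171/221, -149/221)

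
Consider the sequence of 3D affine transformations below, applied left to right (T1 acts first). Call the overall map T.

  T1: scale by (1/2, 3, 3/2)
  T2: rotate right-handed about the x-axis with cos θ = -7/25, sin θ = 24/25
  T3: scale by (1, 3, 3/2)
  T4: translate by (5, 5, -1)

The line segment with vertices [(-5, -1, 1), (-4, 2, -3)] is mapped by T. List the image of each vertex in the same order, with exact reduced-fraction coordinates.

image vertices: (5/2, 16/5, -119/20), (3, 323/25, 953/100)

T1 scale by (1/2, 3, 3/2): (-5, -1, 1) → (-5/2, -3, 3/2); (-4, 2, -3) → (-2, 6, -9/2)
T2 rotate right-handed about the x-axis with cos θ = -7/25, sin θ = 24/25: (-5/2, -3, 3/2) → (-5/2, -3/5, -33/10); (-2, 6, -9/2) → (-2, 66/25, 351/50)
T3 scale by (1, 3, 3/2): (-5/2, -3/5, -33/10) → (-5/2, -9/5, -99/20); (-2, 66/25, 351/50) → (-2, 198/25, 1053/100)
T4 translate by (5, 5, -1): (-5/2, -9/5, -99/20) → (5/2, 16/5, -119/20); (-2, 198/25, 1053/100) → (3, 323/25, 953/100)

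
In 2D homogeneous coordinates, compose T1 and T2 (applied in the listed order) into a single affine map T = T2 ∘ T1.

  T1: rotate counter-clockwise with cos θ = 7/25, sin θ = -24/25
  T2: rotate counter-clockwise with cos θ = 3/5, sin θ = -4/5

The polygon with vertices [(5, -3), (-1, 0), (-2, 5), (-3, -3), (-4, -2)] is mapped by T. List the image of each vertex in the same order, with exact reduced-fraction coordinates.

T1 rotate counter-clockwise with cos θ = 7/25, sin θ = -24/25: (5, -3) → (-37/25, -141/25); (-1, 0) → (-7/25, 24/25); (-2, 5) → (106/25, 83/25); (-3, -3) → (-93/25, 51/25); (-4, -2) → (-76/25, 82/25)
T2 rotate counter-clockwise with cos θ = 3/5, sin θ = -4/5: (-37/25, -141/25) → (-27/5, -11/5); (-7/25, 24/25) → (3/5, 4/5); (106/25, 83/25) → (26/5, -7/5); (-93/25, 51/25) → (-3/5, 21/5); (-76/25, 82/25) → (4/5, 22/5)

image vertices: (-27/5, -11/5), (3/5, 4/5), (26/5, -7/5), (-3/5, 21/5), (4/5, 22/5)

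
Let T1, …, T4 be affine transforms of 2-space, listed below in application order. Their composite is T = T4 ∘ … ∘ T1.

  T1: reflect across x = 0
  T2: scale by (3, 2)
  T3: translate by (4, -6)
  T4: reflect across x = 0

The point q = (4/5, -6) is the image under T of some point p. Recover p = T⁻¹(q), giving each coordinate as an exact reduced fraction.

p = (8/5, 0)

T1 = [-1 0 0; 0 1 0; 0 0 1]
T2·T1 = [-3 0 0; 0 2 0; 0 0 1]
T3·…·T1 = [-3 0 4; 0 2 -6; 0 0 1]
T4·…·T1 = [3 0 -4; 0 2 -6; 0 0 1]
det M = 6; M⁻¹ = [1/3 0 4/3; 0 1/2 3; 0 0 1]
M⁻¹ · (4/5, -6)ᵀ = (8/5, 0)ᵀ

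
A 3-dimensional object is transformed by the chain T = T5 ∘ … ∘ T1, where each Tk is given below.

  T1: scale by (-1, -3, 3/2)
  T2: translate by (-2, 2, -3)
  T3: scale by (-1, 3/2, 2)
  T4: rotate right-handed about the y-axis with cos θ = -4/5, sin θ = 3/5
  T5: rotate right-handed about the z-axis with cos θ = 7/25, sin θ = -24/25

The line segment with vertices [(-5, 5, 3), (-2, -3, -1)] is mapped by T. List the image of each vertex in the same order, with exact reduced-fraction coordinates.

T1 scale by (-1, -3, 3/2): (-5, 5, 3) → (5, -15, 9/2); (-2, -3, -1) → (2, 9, -3/2)
T2 translate by (-2, 2, -3): (5, -15, 9/2) → (3, -13, 3/2); (2, 9, -3/2) → (0, 11, -9/2)
T3 scale by (-1, 3/2, 2): (3, -13, 3/2) → (-3, -39/2, 3); (0, 11, -9/2) → (0, 33/2, -9)
T4 rotate right-handed about the y-axis with cos θ = -4/5, sin θ = 3/5: (-3, -39/2, 3) → (21/5, -39/2, -3/5); (0, 33/2, -9) → (-27/5, 33/2, 36/5)
T5 rotate right-handed about the z-axis with cos θ = 7/25, sin θ = -24/25: (21/5, -39/2, -3/5) → (-2193/125, -2373/250, -3/5); (-27/5, 33/2, 36/5) → (1791/125, 2451/250, 36/5)

image vertices: (-2193/125, -2373/250, -3/5), (1791/125, 2451/250, 36/5)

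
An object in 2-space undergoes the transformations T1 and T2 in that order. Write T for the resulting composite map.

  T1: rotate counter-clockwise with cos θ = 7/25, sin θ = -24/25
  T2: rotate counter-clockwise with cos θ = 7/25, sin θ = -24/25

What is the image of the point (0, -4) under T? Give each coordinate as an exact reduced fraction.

T(p) = (-1344/625, 2108/625)

T1 rotate counter-clockwise with cos θ = 7/25, sin θ = -24/25: (0, -4) → (-96/25, -28/25)
T2 rotate counter-clockwise with cos θ = 7/25, sin θ = -24/25: (-96/25, -28/25) → (-1344/625, 2108/625)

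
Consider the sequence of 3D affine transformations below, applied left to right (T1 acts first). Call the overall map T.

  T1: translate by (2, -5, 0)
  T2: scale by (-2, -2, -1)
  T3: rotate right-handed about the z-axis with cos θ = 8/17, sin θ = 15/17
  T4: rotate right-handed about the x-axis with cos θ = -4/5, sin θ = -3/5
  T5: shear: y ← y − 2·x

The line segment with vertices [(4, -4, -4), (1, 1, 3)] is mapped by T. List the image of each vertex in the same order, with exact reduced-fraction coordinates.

T1 translate by (2, -5, 0): (4, -4, -4) → (6, -9, -4); (1, 1, 3) → (3, -4, 3)
T2 scale by (-2, -2, -1): (6, -9, -4) → (-12, 18, 4); (3, -4, 3) → (-6, 8, -3)
T3 rotate right-handed about the z-axis with cos θ = 8/17, sin θ = 15/17: (-12, 18, 4) → (-366/17, -36/17, 4); (-6, 8, -3) → (-168/17, -26/17, -3)
T4 rotate right-handed about the x-axis with cos θ = -4/5, sin θ = -3/5: (-366/17, -36/17, 4) → (-366/17, 348/85, -164/85); (-168/17, -26/17, -3) → (-168/17, -49/85, 282/85)
T5 shear: y ← y − 2·x: (-366/17, 348/85, -164/85) → (-366/17, 4008/85, -164/85); (-168/17, -49/85, 282/85) → (-168/17, 1631/85, 282/85)

image vertices: (-366/17, 4008/85, -164/85), (-168/17, 1631/85, 282/85)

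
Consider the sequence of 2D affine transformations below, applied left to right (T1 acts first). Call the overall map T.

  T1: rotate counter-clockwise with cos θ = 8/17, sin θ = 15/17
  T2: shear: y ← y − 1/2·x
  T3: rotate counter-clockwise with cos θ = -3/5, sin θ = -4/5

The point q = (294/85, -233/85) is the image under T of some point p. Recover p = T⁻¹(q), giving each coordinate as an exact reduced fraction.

p = (4, 2)

T1 = [8/17 -15/17 0; 15/17 8/17 0; 0 0 1]
T2·T1 = [8/17 -15/17 0; 11/17 31/34 0; 0 0 1]
T3·…·T1 = [4/17 107/85 0; -13/17 27/170 0; 0 0 1]
det M = 1; M⁻¹ = [27/170 -107/85 0; 13/17 4/17 0; 0 0 1]
M⁻¹ · (294/85, -233/85)ᵀ = (4, 2)ᵀ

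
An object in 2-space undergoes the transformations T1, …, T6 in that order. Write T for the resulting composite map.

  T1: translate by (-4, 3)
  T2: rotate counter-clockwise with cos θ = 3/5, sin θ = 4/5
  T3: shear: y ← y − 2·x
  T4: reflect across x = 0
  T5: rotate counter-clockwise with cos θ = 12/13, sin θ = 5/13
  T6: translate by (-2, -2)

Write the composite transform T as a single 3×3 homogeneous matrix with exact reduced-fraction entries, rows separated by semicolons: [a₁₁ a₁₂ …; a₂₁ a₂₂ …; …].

T1 = [1 0 -4; 0 1 3; 0 0 1]
T2·T1 = [3/5 -4/5 -24/5; 4/5 3/5 -7/5; 0 0 1]
T3·…·T1 = [3/5 -4/5 -24/5; -2/5 11/5 41/5; 0 0 1]
T4·…·T1 = [-3/5 4/5 24/5; -2/5 11/5 41/5; 0 0 1]
T5·…·T1 = [-2/5 -7/65 83/65; -3/5 152/65 612/65; 0 0 1]
T6·…·T1 = [-2/5 -7/65 -47/65; -3/5 152/65 482/65; 0 0 1]

T = [-2/5 -7/65 -47/65; -3/5 152/65 482/65; 0 0 1]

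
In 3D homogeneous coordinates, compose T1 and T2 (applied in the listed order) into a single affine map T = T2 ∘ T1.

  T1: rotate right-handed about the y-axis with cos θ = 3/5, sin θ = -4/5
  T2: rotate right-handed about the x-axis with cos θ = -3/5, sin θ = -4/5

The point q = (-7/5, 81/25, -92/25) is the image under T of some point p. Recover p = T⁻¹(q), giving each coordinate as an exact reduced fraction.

p = (3, 1, 4)

T1 = [3/5 0 -4/5 0; 0 1 0 0; 4/5 0 3/5 0; 0 0 0 1]
T2·T1 = [3/5 0 -4/5 0; 16/25 -3/5 12/25 0; -12/25 -4/5 -9/25 0; 0 0 0 1]
det M = 1; M⁻¹ = [3/5 16/25 -12/25 0; 0 -3/5 -4/5 0; -4/5 12/25 -9/25 0; 0 0 0 1]
M⁻¹ · (-7/5, 81/25, -92/25)ᵀ = (3, 1, 4)ᵀ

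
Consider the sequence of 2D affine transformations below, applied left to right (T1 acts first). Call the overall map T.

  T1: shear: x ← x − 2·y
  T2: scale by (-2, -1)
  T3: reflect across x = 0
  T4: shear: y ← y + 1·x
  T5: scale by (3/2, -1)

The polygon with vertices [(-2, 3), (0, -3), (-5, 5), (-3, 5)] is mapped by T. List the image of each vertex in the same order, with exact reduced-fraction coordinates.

image vertices: (-24, 19), (18, -15), (-45, 35), (-39, 31)

T1 shear: x ← x − 2·y: (-2, 3) → (-8, 3); (0, -3) → (6, -3); (-5, 5) → (-15, 5); (-3, 5) → (-13, 5)
T2 scale by (-2, -1): (-8, 3) → (16, -3); (6, -3) → (-12, 3); (-15, 5) → (30, -5); (-13, 5) → (26, -5)
T3 reflect across x = 0: (16, -3) → (-16, -3); (-12, 3) → (12, 3); (30, -5) → (-30, -5); (26, -5) → (-26, -5)
T4 shear: y ← y + 1·x: (-16, -3) → (-16, -19); (12, 3) → (12, 15); (-30, -5) → (-30, -35); (-26, -5) → (-26, -31)
T5 scale by (3/2, -1): (-16, -19) → (-24, 19); (12, 15) → (18, -15); (-30, -35) → (-45, 35); (-26, -31) → (-39, 31)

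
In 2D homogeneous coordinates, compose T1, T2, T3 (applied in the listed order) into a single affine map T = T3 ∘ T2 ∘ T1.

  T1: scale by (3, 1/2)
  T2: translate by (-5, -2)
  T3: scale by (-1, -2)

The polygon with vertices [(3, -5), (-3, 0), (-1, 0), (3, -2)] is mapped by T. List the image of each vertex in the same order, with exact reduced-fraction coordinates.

T1 scale by (3, 1/2): (3, -5) → (9, -5/2); (-3, 0) → (-9, 0); (-1, 0) → (-3, 0); (3, -2) → (9, -1)
T2 translate by (-5, -2): (9, -5/2) → (4, -9/2); (-9, 0) → (-14, -2); (-3, 0) → (-8, -2); (9, -1) → (4, -3)
T3 scale by (-1, -2): (4, -9/2) → (-4, 9); (-14, -2) → (14, 4); (-8, -2) → (8, 4); (4, -3) → (-4, 6)

image vertices: (-4, 9), (14, 4), (8, 4), (-4, 6)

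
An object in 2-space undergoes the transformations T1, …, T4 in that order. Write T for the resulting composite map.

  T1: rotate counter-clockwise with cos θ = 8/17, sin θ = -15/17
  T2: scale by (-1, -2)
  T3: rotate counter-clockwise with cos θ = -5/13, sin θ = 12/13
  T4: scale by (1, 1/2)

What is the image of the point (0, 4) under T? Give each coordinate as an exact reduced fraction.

T(p) = (1068/221, -200/221)

T1 rotate counter-clockwise with cos θ = 8/17, sin θ = -15/17: (0, 4) → (60/17, 32/17)
T2 scale by (-1, -2): (60/17, 32/17) → (-60/17, -64/17)
T3 rotate counter-clockwise with cos θ = -5/13, sin θ = 12/13: (-60/17, -64/17) → (1068/221, -400/221)
T4 scale by (1, 1/2): (1068/221, -400/221) → (1068/221, -200/221)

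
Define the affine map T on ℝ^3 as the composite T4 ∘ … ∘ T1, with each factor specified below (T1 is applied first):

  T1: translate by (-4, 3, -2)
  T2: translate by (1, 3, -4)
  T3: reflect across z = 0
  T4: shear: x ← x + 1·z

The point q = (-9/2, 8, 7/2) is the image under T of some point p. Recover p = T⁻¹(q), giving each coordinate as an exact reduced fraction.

T1 = [1 0 0 -4; 0 1 0 3; 0 0 1 -2; 0 0 0 1]
T2·T1 = [1 0 0 -3; 0 1 0 6; 0 0 1 -6; 0 0 0 1]
T3·…·T1 = [1 0 0 -3; 0 1 0 6; 0 0 -1 6; 0 0 0 1]
T4·…·T1 = [1 0 -1 3; 0 1 0 6; 0 0 -1 6; 0 0 0 1]
det M = -1; M⁻¹ = [1 0 -1 3; 0 1 0 -6; 0 0 -1 6; 0 0 0 1]
M⁻¹ · (-9/2, 8, 7/2)ᵀ = (-5, 2, 5/2)ᵀ

p = (-5, 2, 5/2)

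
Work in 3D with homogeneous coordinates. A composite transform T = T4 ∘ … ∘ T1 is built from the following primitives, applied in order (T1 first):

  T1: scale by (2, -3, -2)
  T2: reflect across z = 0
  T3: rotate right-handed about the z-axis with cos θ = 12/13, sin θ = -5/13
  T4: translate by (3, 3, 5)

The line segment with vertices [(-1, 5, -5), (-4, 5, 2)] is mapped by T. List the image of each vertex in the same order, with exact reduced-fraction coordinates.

image vertices: (-60/13, -131/13, -5), (-132/13, -101/13, 9)

T1 scale by (2, -3, -2): (-1, 5, -5) → (-2, -15, 10); (-4, 5, 2) → (-8, -15, -4)
T2 reflect across z = 0: (-2, -15, 10) → (-2, -15, -10); (-8, -15, -4) → (-8, -15, 4)
T3 rotate right-handed about the z-axis with cos θ = 12/13, sin θ = -5/13: (-2, -15, -10) → (-99/13, -170/13, -10); (-8, -15, 4) → (-171/13, -140/13, 4)
T4 translate by (3, 3, 5): (-99/13, -170/13, -10) → (-60/13, -131/13, -5); (-171/13, -140/13, 4) → (-132/13, -101/13, 9)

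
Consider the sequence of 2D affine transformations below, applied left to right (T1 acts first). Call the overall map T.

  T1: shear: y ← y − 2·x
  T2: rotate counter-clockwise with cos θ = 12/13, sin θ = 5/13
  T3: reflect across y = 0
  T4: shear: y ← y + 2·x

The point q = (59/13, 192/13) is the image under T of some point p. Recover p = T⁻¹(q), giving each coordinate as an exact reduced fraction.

T1 = [1 0 0; -2 1 0; 0 0 1]
T2·T1 = [22/13 -5/13 0; -19/13 12/13 0; 0 0 1]
T3·…·T1 = [22/13 -5/13 0; 19/13 -12/13 0; 0 0 1]
T4·…·T1 = [22/13 -5/13 0; 63/13 -22/13 0; 0 0 1]
det M = -1; M⁻¹ = [22/13 -5/13 0; 63/13 -22/13 0; 0 0 1]
M⁻¹ · (59/13, 192/13)ᵀ = (2, -3)ᵀ

p = (2, -3)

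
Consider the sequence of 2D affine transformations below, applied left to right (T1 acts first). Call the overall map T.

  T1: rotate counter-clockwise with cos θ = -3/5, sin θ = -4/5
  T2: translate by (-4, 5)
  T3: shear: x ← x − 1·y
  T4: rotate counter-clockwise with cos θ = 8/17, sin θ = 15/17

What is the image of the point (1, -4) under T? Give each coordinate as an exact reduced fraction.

T(p) = (-63/5, -48/5)

T1 rotate counter-clockwise with cos θ = -3/5, sin θ = -4/5: (1, -4) → (-19/5, 8/5)
T2 translate by (-4, 5): (-19/5, 8/5) → (-39/5, 33/5)
T3 shear: x ← x − 1·y: (-39/5, 33/5) → (-72/5, 33/5)
T4 rotate counter-clockwise with cos θ = 8/17, sin θ = 15/17: (-72/5, 33/5) → (-63/5, -48/5)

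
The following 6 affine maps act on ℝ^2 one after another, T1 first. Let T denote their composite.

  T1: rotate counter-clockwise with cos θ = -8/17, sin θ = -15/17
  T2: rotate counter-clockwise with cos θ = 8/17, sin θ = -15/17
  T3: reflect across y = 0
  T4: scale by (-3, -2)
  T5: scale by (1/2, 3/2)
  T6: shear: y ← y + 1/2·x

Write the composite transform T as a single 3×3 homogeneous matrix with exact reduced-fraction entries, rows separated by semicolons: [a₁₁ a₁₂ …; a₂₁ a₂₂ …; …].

T1 = [-8/17 15/17 0; -15/17 -8/17 0; 0 0 1]
T2·T1 = [-1 0 0; 0 -1 0; 0 0 1]
T3·…·T1 = [-1 0 0; 0 1 0; 0 0 1]
T4·…·T1 = [3 0 0; 0 -2 0; 0 0 1]
T5·…·T1 = [3/2 0 0; 0 -3 0; 0 0 1]
T6·…·T1 = [3/2 0 0; 3/4 -3 0; 0 0 1]

T = [3/2 0 0; 3/4 -3 0; 0 0 1]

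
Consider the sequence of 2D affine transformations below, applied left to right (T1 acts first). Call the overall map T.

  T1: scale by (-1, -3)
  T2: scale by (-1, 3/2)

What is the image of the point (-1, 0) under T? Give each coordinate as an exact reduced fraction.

T1 scale by (-1, -3): (-1, 0) → (1, 0)
T2 scale by (-1, 3/2): (1, 0) → (-1, 0)

T(p) = (-1, 0)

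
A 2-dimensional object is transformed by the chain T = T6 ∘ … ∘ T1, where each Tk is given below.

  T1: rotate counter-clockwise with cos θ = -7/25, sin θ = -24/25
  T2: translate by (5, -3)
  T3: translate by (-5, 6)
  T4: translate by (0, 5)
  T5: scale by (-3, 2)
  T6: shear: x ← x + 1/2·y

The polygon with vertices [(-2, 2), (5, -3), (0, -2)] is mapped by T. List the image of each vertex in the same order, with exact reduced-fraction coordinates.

image vertices: (48/25, 468/25), (422/25, 202/25), (358/25, 428/25)

T1 rotate counter-clockwise with cos θ = -7/25, sin θ = -24/25: (-2, 2) → (62/25, 34/25); (5, -3) → (-107/25, -99/25); (0, -2) → (-48/25, 14/25)
T2 translate by (5, -3): (62/25, 34/25) → (187/25, -41/25); (-107/25, -99/25) → (18/25, -174/25); (-48/25, 14/25) → (77/25, -61/25)
T3 translate by (-5, 6): (187/25, -41/25) → (62/25, 109/25); (18/25, -174/25) → (-107/25, -24/25); (77/25, -61/25) → (-48/25, 89/25)
T4 translate by (0, 5): (62/25, 109/25) → (62/25, 234/25); (-107/25, -24/25) → (-107/25, 101/25); (-48/25, 89/25) → (-48/25, 214/25)
T5 scale by (-3, 2): (62/25, 234/25) → (-186/25, 468/25); (-107/25, 101/25) → (321/25, 202/25); (-48/25, 214/25) → (144/25, 428/25)
T6 shear: x ← x + 1/2·y: (-186/25, 468/25) → (48/25, 468/25); (321/25, 202/25) → (422/25, 202/25); (144/25, 428/25) → (358/25, 428/25)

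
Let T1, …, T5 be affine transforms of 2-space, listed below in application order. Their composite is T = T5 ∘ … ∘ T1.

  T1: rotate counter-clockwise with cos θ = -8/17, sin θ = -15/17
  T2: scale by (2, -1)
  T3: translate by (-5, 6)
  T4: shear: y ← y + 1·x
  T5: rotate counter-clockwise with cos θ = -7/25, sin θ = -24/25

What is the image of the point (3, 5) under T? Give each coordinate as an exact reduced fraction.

T(p) = (281/25, -108/25)

T1 rotate counter-clockwise with cos θ = -8/17, sin θ = -15/17: (3, 5) → (3, -5)
T2 scale by (2, -1): (3, -5) → (6, 5)
T3 translate by (-5, 6): (6, 5) → (1, 11)
T4 shear: y ← y + 1·x: (1, 11) → (1, 12)
T5 rotate counter-clockwise with cos θ = -7/25, sin θ = -24/25: (1, 12) → (281/25, -108/25)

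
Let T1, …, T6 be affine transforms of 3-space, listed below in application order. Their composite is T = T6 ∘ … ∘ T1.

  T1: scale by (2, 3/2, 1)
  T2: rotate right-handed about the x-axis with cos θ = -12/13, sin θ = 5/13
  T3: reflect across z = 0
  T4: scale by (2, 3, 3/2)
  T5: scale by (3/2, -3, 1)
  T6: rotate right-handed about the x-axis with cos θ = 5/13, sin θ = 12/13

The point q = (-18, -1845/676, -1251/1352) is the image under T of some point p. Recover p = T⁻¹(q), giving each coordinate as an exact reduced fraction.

p = (-3, -1/2, 5/4)

T1 = [2 0 0 0; 0 3/2 0 0; 0 0 1 0; 0 0 0 1]
T2·T1 = [2 0 0 0; 0 -18/13 -5/13 0; 0 15/26 -12/13 0; 0 0 0 1]
T3·…·T1 = [2 0 0 0; 0 -18/13 -5/13 0; 0 -15/26 12/13 0; 0 0 0 1]
T4·…·T1 = [4 0 0 0; 0 -54/13 -15/13 0; 0 -45/52 18/13 0; 0 0 0 1]
T5·…·T1 = [6 0 0 0; 0 162/13 45/13 0; 0 -45/52 18/13 0; 0 0 0 1]
T6·…·T1 = [6 0 0 0; 0 945/169 9/169 0; 0 7551/676 630/169 0; 0 0 0 1]
det M = 243/2; M⁻¹ = [1/6 0 0 0; 0 280/1521 -4/1521 0; 0 -839/1521 140/507 0; 0 0 0 1]
M⁻¹ · (-18, -1845/676, -1251/1352)ᵀ = (-3, -1/2, 5/4)ᵀ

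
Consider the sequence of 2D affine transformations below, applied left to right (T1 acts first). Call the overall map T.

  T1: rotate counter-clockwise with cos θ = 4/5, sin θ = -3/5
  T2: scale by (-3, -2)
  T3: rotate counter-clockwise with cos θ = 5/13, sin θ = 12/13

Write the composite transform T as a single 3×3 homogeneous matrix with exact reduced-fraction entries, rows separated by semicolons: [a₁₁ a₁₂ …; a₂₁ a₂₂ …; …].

T1 = [4/5 3/5 0; -3/5 4/5 0; 0 0 1]
T2·T1 = [-12/5 -9/5 0; 6/5 -8/5 0; 0 0 1]
T3·…·T1 = [-132/65 51/65 0; -114/65 -148/65 0; 0 0 1]

T = [-132/65 51/65 0; -114/65 -148/65 0; 0 0 1]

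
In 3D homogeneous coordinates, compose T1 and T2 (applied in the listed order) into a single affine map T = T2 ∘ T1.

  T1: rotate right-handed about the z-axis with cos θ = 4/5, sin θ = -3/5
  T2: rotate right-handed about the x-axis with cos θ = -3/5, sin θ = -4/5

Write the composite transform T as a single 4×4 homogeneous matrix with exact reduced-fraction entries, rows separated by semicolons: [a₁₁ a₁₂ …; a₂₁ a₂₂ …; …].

T = [4/5 3/5 0 0; 9/25 -12/25 4/5 0; 12/25 -16/25 -3/5 0; 0 0 0 1]

T1 = [4/5 3/5 0 0; -3/5 4/5 0 0; 0 0 1 0; 0 0 0 1]
T2·T1 = [4/5 3/5 0 0; 9/25 -12/25 4/5 0; 12/25 -16/25 -3/5 0; 0 0 0 1]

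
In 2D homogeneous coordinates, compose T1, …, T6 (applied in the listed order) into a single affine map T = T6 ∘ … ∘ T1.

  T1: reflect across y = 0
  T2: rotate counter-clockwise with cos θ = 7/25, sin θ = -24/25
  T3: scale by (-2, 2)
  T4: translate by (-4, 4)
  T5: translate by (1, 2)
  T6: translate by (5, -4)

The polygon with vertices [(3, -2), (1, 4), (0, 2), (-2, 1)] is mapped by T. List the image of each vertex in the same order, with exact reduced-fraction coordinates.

image vertices: (-88/25, -66/25), (228/25, -54/25), (146/25, 22/25), (126/25, 132/25)

T1 reflect across y = 0: (3, -2) → (3, 2); (1, 4) → (1, -4); (0, 2) → (0, -2); (-2, 1) → (-2, -1)
T2 rotate counter-clockwise with cos θ = 7/25, sin θ = -24/25: (3, 2) → (69/25, -58/25); (1, -4) → (-89/25, -52/25); (0, -2) → (-48/25, -14/25); (-2, -1) → (-38/25, 41/25)
T3 scale by (-2, 2): (69/25, -58/25) → (-138/25, -116/25); (-89/25, -52/25) → (178/25, -104/25); (-48/25, -14/25) → (96/25, -28/25); (-38/25, 41/25) → (76/25, 82/25)
T4 translate by (-4, 4): (-138/25, -116/25) → (-238/25, -16/25); (178/25, -104/25) → (78/25, -4/25); (96/25, -28/25) → (-4/25, 72/25); (76/25, 82/25) → (-24/25, 182/25)
T5 translate by (1, 2): (-238/25, -16/25) → (-213/25, 34/25); (78/25, -4/25) → (103/25, 46/25); (-4/25, 72/25) → (21/25, 122/25); (-24/25, 182/25) → (1/25, 232/25)
T6 translate by (5, -4): (-213/25, 34/25) → (-88/25, -66/25); (103/25, 46/25) → (228/25, -54/25); (21/25, 122/25) → (146/25, 22/25); (1/25, 232/25) → (126/25, 132/25)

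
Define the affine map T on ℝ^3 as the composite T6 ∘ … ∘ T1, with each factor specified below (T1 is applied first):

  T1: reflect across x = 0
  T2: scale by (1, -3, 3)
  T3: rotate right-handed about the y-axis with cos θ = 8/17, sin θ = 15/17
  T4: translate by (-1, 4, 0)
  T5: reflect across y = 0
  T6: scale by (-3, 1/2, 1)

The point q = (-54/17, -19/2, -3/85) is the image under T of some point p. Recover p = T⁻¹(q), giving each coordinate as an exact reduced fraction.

T1 = [-1 0 0 0; 0 1 0 0; 0 0 1 0; 0 0 0 1]
T2·T1 = [-1 0 0 0; 0 -3 0 0; 0 0 3 0; 0 0 0 1]
T3·…·T1 = [-8/17 0 45/17 0; 0 -3 0 0; 15/17 0 24/17 0; 0 0 0 1]
T4·…·T1 = [-8/17 0 45/17 -1; 0 -3 0 4; 15/17 0 24/17 0; 0 0 0 1]
T5·…·T1 = [-8/17 0 45/17 -1; 0 3 0 -4; 15/17 0 24/17 0; 0 0 0 1]
T6·…·T1 = [24/17 0 -135/17 3; 0 3/2 0 -2; 15/17 0 24/17 0; 0 0 0 1]
det M = 27/2; M⁻¹ = [8/51 0 15/17 -8/17; 0 2/3 0 4/3; -5/51 0 8/51 5/17; 0 0 0 1]
M⁻¹ · (-54/17, -19/2, -3/85)ᵀ = (-1, -5, 3/5)ᵀ

p = (-1, -5, 3/5)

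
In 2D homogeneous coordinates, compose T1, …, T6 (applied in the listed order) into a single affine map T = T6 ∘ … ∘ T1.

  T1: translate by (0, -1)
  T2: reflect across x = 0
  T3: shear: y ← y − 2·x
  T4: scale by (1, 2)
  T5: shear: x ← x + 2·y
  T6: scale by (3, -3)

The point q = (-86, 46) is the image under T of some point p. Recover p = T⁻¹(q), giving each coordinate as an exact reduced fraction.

p = (-2, -8/3)

T1 = [1 0 0; 0 1 -1; 0 0 1]
T2·T1 = [-1 0 0; 0 1 -1; 0 0 1]
T3·…·T1 = [-1 0 0; 2 1 -1; 0 0 1]
T4·…·T1 = [-1 0 0; 4 2 -2; 0 0 1]
T5·…·T1 = [7 4 -4; 4 2 -2; 0 0 1]
T6·…·T1 = [21 12 -12; -12 -6 6; 0 0 1]
det M = 18; M⁻¹ = [-1/3 -2/3 0; 2/3 7/6 1; 0 0 1]
M⁻¹ · (-86, 46)ᵀ = (-2, -8/3)ᵀ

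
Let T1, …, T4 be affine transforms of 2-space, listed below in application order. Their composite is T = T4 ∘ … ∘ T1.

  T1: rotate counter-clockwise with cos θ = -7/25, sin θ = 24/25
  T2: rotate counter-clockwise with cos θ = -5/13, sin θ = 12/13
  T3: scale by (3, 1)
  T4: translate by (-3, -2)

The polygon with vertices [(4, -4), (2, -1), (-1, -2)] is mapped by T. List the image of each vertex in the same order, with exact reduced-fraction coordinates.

T1 rotate counter-clockwise with cos θ = -7/25, sin θ = 24/25: (4, -4) → (68/25, 124/25); (2, -1) → (2/5, 11/5); (-1, -2) → (11/5, -2/5)
T2 rotate counter-clockwise with cos θ = -5/13, sin θ = 12/13: (68/25, 124/25) → (-1828/325, 196/325); (2/5, 11/5) → (-142/65, -31/65); (11/5, -2/5) → (-31/65, 142/65)
T3 scale by (3, 1): (-1828/325, 196/325) → (-5484/325, 196/325); (-142/65, -31/65) → (-426/65, -31/65); (-31/65, 142/65) → (-93/65, 142/65)
T4 translate by (-3, -2): (-5484/325, 196/325) → (-6459/325, -454/325); (-426/65, -31/65) → (-621/65, -161/65); (-93/65, 142/65) → (-288/65, 12/65)

image vertices: (-6459/325, -454/325), (-621/65, -161/65), (-288/65, 12/65)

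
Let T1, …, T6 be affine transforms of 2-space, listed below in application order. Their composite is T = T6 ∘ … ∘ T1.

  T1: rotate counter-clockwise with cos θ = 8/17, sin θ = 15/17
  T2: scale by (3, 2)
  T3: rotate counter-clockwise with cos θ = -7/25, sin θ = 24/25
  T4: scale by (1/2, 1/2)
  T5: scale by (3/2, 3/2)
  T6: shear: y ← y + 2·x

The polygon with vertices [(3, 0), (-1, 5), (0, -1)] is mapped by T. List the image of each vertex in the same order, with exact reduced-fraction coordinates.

T1 rotate counter-clockwise with cos θ = 8/17, sin θ = 15/17: (3, 0) → (24/17, 45/17); (-1, 5) → (-83/17, 25/17); (0, -1) → (15/17, -8/17)
T2 scale by (3, 2): (24/17, 45/17) → (72/17, 90/17); (-83/17, 25/17) → (-249/17, 50/17); (15/17, -8/17) → (45/17, -16/17)
T3 rotate counter-clockwise with cos θ = -7/25, sin θ = 24/25: (72/17, 90/17) → (-2664/425, 1098/425); (-249/17, 50/17) → (543/425, -6326/425); (45/17, -16/17) → (69/425, 1192/425)
T4 scale by (1/2, 1/2): (-2664/425, 1098/425) → (-1332/425, 549/425); (543/425, -6326/425) → (543/850, -3163/425); (69/425, 1192/425) → (69/850, 596/425)
T5 scale by (3/2, 3/2): (-1332/425, 549/425) → (-1998/425, 1647/850); (543/850, -3163/425) → (1629/1700, -9489/850); (69/850, 596/425) → (207/1700, 894/425)
T6 shear: y ← y + 2·x: (-1998/425, 1647/850) → (-1998/425, -1269/170); (1629/1700, -9489/850) → (1629/1700, -786/85); (207/1700, 894/425) → (207/1700, 399/170)

image vertices: (-1998/425, -1269/170), (1629/1700, -786/85), (207/1700, 399/170)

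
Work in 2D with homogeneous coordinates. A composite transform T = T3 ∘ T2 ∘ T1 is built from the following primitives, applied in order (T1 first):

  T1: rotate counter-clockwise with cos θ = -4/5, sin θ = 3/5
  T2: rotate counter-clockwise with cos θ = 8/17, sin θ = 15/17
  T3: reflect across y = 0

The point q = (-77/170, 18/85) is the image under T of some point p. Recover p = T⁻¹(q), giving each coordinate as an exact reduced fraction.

p = (1/2, 0)

T1 = [-4/5 -3/5 0; 3/5 -4/5 0; 0 0 1]
T2·T1 = [-77/85 36/85 0; -36/85 -77/85 0; 0 0 1]
T3·…·T1 = [-77/85 36/85 0; 36/85 77/85 0; 0 0 1]
det M = -1; M⁻¹ = [-77/85 36/85 0; 36/85 77/85 0; 0 0 1]
M⁻¹ · (-77/170, 18/85)ᵀ = (1/2, 0)ᵀ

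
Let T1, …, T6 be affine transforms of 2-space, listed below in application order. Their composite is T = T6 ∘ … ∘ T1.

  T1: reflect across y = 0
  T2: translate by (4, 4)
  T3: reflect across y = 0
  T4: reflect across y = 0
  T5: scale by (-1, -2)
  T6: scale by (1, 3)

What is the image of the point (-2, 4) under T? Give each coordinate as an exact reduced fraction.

T(p) = (-2, 0)

T1 reflect across y = 0: (-2, 4) → (-2, -4)
T2 translate by (4, 4): (-2, -4) → (2, 0)
T3 reflect across y = 0: (2, 0) → (2, 0)
T4 reflect across y = 0: (2, 0) → (2, 0)
T5 scale by (-1, -2): (2, 0) → (-2, 0)
T6 scale by (1, 3): (-2, 0) → (-2, 0)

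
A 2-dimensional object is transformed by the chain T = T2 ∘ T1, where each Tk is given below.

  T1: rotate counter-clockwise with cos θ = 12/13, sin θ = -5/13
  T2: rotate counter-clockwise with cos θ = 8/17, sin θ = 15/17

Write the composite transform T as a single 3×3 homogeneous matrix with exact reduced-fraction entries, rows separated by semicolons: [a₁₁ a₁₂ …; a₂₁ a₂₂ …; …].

T1 = [12/13 5/13 0; -5/13 12/13 0; 0 0 1]
T2·T1 = [171/221 -140/221 0; 140/221 171/221 0; 0 0 1]

T = [171/221 -140/221 0; 140/221 171/221 0; 0 0 1]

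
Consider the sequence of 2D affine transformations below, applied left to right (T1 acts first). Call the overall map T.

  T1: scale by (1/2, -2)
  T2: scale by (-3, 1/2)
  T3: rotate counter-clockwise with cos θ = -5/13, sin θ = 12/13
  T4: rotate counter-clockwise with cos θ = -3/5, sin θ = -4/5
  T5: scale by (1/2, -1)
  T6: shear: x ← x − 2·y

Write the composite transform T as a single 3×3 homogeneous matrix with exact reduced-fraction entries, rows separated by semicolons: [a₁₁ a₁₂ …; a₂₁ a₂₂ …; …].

T1 = [1/2 0 0; 0 -2 0; 0 0 1]
T2·T1 = [-3/2 0 0; 0 -1 0; 0 0 1]
T3·…·T1 = [15/26 12/13 0; -18/13 5/13 0; 0 0 1]
T4·…·T1 = [-189/130 -16/65 0; 24/65 -63/65 0; 0 0 1]
T5·…·T1 = [-189/260 -8/65 0; -24/65 63/65 0; 0 0 1]
T6·…·T1 = [3/260 -134/65 0; -24/65 63/65 0; 0 0 1]

T = [3/260 -134/65 0; -24/65 63/65 0; 0 0 1]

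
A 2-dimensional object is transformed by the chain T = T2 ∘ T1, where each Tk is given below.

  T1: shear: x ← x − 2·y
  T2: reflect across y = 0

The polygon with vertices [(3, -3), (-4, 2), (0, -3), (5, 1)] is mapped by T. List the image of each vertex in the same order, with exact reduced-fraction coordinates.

image vertices: (9, 3), (-8, -2), (6, 3), (3, -1)

T1 shear: x ← x − 2·y: (3, -3) → (9, -3); (-4, 2) → (-8, 2); (0, -3) → (6, -3); (5, 1) → (3, 1)
T2 reflect across y = 0: (9, -3) → (9, 3); (-8, 2) → (-8, -2); (6, -3) → (6, 3); (3, 1) → (3, -1)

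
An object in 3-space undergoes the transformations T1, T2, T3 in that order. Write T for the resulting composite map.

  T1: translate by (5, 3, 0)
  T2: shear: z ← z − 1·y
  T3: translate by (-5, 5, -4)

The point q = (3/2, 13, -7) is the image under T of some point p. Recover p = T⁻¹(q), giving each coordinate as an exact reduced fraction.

p = (3/2, 5, 5)

T1 = [1 0 0 5; 0 1 0 3; 0 0 1 0; 0 0 0 1]
T2·T1 = [1 0 0 5; 0 1 0 3; 0 -1 1 -3; 0 0 0 1]
T3·…·T1 = [1 0 0 0; 0 1 0 8; 0 -1 1 -7; 0 0 0 1]
det M = 1; M⁻¹ = [1 0 0 0; 0 1 0 -8; 0 1 1 -1; 0 0 0 1]
M⁻¹ · (3/2, 13, -7)ᵀ = (3/2, 5, 5)ᵀ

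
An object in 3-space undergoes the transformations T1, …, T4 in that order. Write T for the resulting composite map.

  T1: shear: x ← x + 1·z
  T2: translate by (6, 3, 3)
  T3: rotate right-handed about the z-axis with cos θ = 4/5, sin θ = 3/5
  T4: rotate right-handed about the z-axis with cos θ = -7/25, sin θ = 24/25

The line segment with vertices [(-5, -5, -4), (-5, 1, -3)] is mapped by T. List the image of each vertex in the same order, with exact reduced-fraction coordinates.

image vertices: (18/5, -1/5, -1), (-4/5, -22/5, 0)

T1 shear: x ← x + 1·z: (-5, -5, -4) → (-9, -5, -4); (-5, 1, -3) → (-8, 1, -3)
T2 translate by (6, 3, 3): (-9, -5, -4) → (-3, -2, -1); (-8, 1, -3) → (-2, 4, 0)
T3 rotate right-handed about the z-axis with cos θ = 4/5, sin θ = 3/5: (-3, -2, -1) → (-6/5, -17/5, -1); (-2, 4, 0) → (-4, 2, 0)
T4 rotate right-handed about the z-axis with cos θ = -7/25, sin θ = 24/25: (-6/5, -17/5, -1) → (18/5, -1/5, -1); (-4, 2, 0) → (-4/5, -22/5, 0)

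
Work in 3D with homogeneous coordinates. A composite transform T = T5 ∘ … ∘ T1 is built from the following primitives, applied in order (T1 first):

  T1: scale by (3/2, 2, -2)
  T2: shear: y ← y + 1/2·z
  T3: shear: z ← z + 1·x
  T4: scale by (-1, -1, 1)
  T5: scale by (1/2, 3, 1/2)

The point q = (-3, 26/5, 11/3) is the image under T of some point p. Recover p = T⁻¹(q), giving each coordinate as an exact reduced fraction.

T1 = [3/2 0 0 0; 0 2 0 0; 0 0 -2 0; 0 0 0 1]
T2·T1 = [3/2 0 0 0; 0 2 -1 0; 0 0 -2 0; 0 0 0 1]
T3·…·T1 = [3/2 0 0 0; 0 2 -1 0; 3/2 0 -2 0; 0 0 0 1]
T4·…·T1 = [-3/2 0 0 0; 0 -2 1 0; 3/2 0 -2 0; 0 0 0 1]
T5·…·T1 = [-3/4 0 0 0; 0 -6 3 0; 3/4 0 -1 0; 0 0 0 1]
det M = -9/2; M⁻¹ = [-4/3 0 0 0; -1/2 -1/6 -1/2 0; -1 0 -1 0; 0 0 0 1]
M⁻¹ · (-3, 26/5, 11/3)ᵀ = (4, -6/5, -2/3)ᵀ

p = (4, -6/5, -2/3)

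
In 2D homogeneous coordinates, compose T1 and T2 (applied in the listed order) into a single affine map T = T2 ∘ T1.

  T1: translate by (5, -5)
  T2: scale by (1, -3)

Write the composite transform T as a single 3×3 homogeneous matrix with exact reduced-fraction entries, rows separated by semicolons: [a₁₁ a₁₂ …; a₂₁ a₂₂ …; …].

T1 = [1 0 5; 0 1 -5; 0 0 1]
T2·T1 = [1 0 5; 0 -3 15; 0 0 1]

T = [1 0 5; 0 -3 15; 0 0 1]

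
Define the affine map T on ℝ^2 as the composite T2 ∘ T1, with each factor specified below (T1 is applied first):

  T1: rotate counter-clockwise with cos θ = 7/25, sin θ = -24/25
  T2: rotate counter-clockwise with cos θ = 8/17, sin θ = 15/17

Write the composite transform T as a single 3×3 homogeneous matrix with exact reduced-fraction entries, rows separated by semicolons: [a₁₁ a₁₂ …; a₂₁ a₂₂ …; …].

T1 = [7/25 24/25 0; -24/25 7/25 0; 0 0 1]
T2·T1 = [416/425 87/425 0; -87/425 416/425 0; 0 0 1]

T = [416/425 87/425 0; -87/425 416/425 0; 0 0 1]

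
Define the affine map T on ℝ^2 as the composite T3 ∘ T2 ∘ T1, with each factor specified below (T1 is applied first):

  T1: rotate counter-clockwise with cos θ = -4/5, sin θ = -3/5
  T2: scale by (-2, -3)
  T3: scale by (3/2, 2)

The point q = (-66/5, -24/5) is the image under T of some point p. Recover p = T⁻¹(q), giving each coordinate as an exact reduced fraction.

p = (-4, 2)

T1 = [-4/5 3/5 0; -3/5 -4/5 0; 0 0 1]
T2·T1 = [8/5 -6/5 0; 9/5 12/5 0; 0 0 1]
T3·…·T1 = [12/5 -9/5 0; 18/5 24/5 0; 0 0 1]
det M = 18; M⁻¹ = [4/15 1/10 0; -1/5 2/15 0; 0 0 1]
M⁻¹ · (-66/5, -24/5)ᵀ = (-4, 2)ᵀ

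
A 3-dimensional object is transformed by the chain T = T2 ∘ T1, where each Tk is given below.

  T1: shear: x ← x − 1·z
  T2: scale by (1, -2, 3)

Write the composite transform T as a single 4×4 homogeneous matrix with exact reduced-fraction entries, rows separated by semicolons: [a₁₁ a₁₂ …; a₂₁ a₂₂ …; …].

T = [1 0 -1 0; 0 -2 0 0; 0 0 3 0; 0 0 0 1]

T1 = [1 0 -1 0; 0 1 0 0; 0 0 1 0; 0 0 0 1]
T2·T1 = [1 0 -1 0; 0 -2 0 0; 0 0 3 0; 0 0 0 1]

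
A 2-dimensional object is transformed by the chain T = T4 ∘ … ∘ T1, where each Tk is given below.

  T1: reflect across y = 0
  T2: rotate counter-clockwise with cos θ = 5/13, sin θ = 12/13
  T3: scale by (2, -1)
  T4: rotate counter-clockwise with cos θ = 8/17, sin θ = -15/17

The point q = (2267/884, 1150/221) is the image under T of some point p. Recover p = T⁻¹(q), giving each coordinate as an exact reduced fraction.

p = (-5, 1/4)

T1 = [1 0 0; 0 -1 0; 0 0 1]
T2·T1 = [5/13 12/13 0; 12/13 -5/13 0; 0 0 1]
T3·…·T1 = [10/13 24/13 0; -12/13 5/13 0; 0 0 1]
T4·…·T1 = [-100/221 267/221 0; -246/221 -320/221 0; 0 0 1]
det M = 2; M⁻¹ = [-160/221 -267/442 0; 123/221 -50/221 0; 0 0 1]
M⁻¹ · (2267/884, 1150/221)ᵀ = (-5, 1/4)ᵀ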